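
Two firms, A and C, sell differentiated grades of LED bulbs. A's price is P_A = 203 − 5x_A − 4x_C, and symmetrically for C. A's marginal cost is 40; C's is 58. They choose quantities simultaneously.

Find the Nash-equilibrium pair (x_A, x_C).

12.5, 9.5

Firm A's profit: π = x_A(203 − 5x_A − 4x_C) − 40x_A.
∂π/∂x_A = 163 − 10x_A − 4x_C = 0 ⇒ x_A = 16.3 − 0.4x_C.
Similarly x_C = 14.5 − 0.4x_A.
Solving the two reaction functions simultaneously: (1 − (−0.4)(−0.4))x_A = 16.3 − 0.4·14.5, so 0.84x_A = 10.5 and x_A = 12.5.
Then x_C = 14.5 − 0.4·12.5 = 9.5.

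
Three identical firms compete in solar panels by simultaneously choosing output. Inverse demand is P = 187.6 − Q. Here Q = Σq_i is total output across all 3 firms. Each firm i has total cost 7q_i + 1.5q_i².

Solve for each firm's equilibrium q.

A representative firm's profit is π_i = q_i(187.6 − Q) − 7q_i − 1.5q_i², with Q = q_i + Σ_{j≠i} q_j.
First-order condition: 180.6 − 5q_i − Σ_{j≠i} q_j = 0.
Imposing symmetry (q_j = q for all j) turns Σ_{j≠i} q_j into 2q, so 180.6 = 7q and q = 25.8.

25.8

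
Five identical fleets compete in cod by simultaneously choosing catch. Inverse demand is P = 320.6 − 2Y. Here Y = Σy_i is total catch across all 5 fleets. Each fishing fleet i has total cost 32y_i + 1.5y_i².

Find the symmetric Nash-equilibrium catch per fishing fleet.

A representative fishing fleet's profit is π_i = y_i(320.6 − 2Y) − 32y_i − 1.5y_i², with Y = y_i + Σ_{j≠i} y_j.
First-order condition: 288.6 − 7y_i − 2Σ_{j≠i} y_j = 0.
With identical fishing fleets, set every y_j = y: then 288.6 − 7y − 8y = 0, i.e. y = 288.6/15 = 19.24.

19.24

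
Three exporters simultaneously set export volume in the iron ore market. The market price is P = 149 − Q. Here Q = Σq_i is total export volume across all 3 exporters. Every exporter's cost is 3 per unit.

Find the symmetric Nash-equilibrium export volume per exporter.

A representative exporter's profit is π_i = q_i(149 − Q) − 3q_i, with Q = q_i + Σ_{j≠i} q_j.
First-order condition: 146 − 2q_i − Σ_{j≠i} q_j = 0.
With identical exporters, set every q_j = q: then 146 − 2q − 2q = 0, i.e. q = 146/4 = 36.5.

36.5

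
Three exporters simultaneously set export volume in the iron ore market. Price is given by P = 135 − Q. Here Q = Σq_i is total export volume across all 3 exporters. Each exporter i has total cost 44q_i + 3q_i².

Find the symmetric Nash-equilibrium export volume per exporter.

9.1

A representative exporter's profit is π_i = q_i(135 − Q) − 44q_i − 3q_i², with Q = q_i + Σ_{j≠i} q_j.
First-order condition: 91 − 8q_i − Σ_{j≠i} q_j = 0.
In a symmetric equilibrium every exporter chooses the same q, so Σ_{j≠i} q_j = 2q. The condition becomes 91 − 10q = 0, giving q = 91/10 = 9.1.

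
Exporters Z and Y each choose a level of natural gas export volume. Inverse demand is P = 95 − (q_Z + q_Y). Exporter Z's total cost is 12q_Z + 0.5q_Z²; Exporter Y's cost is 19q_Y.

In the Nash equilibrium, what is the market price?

48

Exporter Z's profit: π = q_Z(95 − (q_Z + q_Y)) − 12q_Z − 0.5q_Z².
∂π/∂q_Z = 83 − 3q_Z − q_Y = 0, so q_Z = 83/3 − (1/3)q_Y.
For Y: ∂π/∂q_Y = 76 − 2q_Y − q_Z = 0 ⇒ q_Y = 38 − 0.5q_Z.
Plugging q_Y into Z's best response: q_Z = 83/3 − (1/3)(38 − 0.5q_Z) ⇒ (5/6)q_Z = 15, so q_Z = 18.
Then q_Y = 38 − 0.5·18 = 29.
Equilibrium price: P = 95 − 47 = 48.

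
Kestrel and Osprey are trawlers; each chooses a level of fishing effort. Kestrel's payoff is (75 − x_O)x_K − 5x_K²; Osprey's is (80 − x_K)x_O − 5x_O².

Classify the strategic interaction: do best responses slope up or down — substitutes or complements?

strategic substitutes

Expanding Kestrel's payoff: 75x_K − x_Ox_K − 5x_K².
∂π/∂x_K = 75 − x_O − 10x_K = 0, so x_K = 7.5 − 0.1x_O.
The best-response slope dx_K/dx_O = −0.1 < 0: the reaction function is downward-sloping, so the choices are strategic substitutes.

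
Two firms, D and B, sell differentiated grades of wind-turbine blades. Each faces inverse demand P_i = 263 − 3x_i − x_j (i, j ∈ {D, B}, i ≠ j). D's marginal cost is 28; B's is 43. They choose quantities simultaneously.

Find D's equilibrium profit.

Firm D's profit: π = x_D(263 − 3x_D − x_B) − 28x_D.
∂π/∂x_D = 235 − 6x_D − x_B = 0 ⇒ x_D = 235/6 − (1/6)x_B.
Similarly x_B = 110/3 − (1/6)x_D.
Solving the two reaction functions simultaneously: (1 − (−1/6)(−1/6))x_D = 235/6 − (1/6)·(110/3), so (35/36)x_D = 595/18 and x_D = 34.
Then x_B = 110/3 − (1/6)·34 = 31.
P_D = 263 − 3·34 − 31 = 130.
Profit = (130 − 28)·34 = 3468.

3468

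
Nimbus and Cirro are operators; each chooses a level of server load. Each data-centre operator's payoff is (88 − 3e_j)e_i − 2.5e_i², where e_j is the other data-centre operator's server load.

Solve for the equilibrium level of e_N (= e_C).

Nimbus's payoff is (88 − 3e_C)e_N − 2.5e_N².
∂π/∂e_N = 88 − 3e_C − 5e_N = 0, so e_N = 17.6 − 0.6e_C.
Setting e_N = e_C in the reaction function: e_N = 17.6 − 0.6e_N, so e_N = 17.6 / 1.6 = 11.

11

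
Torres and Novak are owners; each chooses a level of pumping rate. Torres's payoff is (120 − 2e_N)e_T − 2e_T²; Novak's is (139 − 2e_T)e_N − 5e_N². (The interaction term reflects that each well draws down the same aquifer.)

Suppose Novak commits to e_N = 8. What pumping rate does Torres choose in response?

26

Expanding Torres's payoff: 120e_T − 2e_Ne_T − 2e_T².
∂π/∂e_T = 120 − 2e_N − 4e_T = 0, so e_T = 30 − 0.5e_N.
At e_N = 8: e_T = 30 − 0.5·8 = 26.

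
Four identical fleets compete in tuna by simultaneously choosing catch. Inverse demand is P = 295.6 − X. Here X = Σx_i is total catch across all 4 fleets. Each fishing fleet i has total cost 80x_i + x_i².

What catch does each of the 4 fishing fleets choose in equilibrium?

30.8

A representative fishing fleet's profit is π_i = x_i(295.6 − X) − 80x_i − x_i², with X = x_i + Σ_{j≠i} x_j.
First-order condition: 215.6 − 4x_i − Σ_{j≠i} x_j = 0.
With identical fishing fleets, set every x_j = x: then 215.6 − 4x − 3x = 0, i.e. x = 215.6/7 = 30.8.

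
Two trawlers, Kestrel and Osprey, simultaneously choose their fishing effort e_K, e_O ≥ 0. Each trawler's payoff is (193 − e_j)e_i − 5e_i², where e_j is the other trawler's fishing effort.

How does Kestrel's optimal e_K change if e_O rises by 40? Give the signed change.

-4

Kestrel's payoff is (193 − e_O)e_K − 5e_K².
∂π/∂e_K = 193 − e_O − 10e_K = 0, so e_K = 19.3 − 0.1e_O.
The reaction-function slope is −0.1, so a 40-unit rise in e_O moves e_K by −0.1 × 40 = −4. Kestrel's best response falls — the actions are strategic substitutes.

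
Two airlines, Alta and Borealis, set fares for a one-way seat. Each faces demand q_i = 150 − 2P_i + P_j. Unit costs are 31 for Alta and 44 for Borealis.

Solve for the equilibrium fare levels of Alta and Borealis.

Alta's profit: π = (P_{Alta} − 31)(150 − 2P_{Alta} + P_{Borealis}).
∂π/∂P_{Alta} = 212 − 4P_{Alta} + P_{Borealis} = 0 ⇒ P_{Alta} = 53 + 0.25P_{Borealis}.
Similarly P_{Borealis} = 59.5 + 0.25P_{Alta}.
Plugging P_{Borealis} into Alta's best response: P_{Alta} = 53 + 0.25(59.5 + 0.25P_{Alta}) ⇒ 0.9375P_{Alta} = 67.875, so P_{Alta} = 72.4.
Then P_{Borealis} = 59.5 + 0.25·72.4 = 77.6.

72.4, 77.6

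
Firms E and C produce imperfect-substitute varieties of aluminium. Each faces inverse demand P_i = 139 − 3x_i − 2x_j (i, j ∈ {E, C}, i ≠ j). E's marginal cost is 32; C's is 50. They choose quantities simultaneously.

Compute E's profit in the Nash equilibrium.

Firm E's profit: π = x_E(139 − 3x_E − 2x_C) − 32x_E.
∂π/∂x_E = 107 − 6x_E − 2x_C = 0 ⇒ x_E = 107/6 − (1/3)x_C.
Similarly x_C = 89/6 − (1/3)x_E.
Solving the two reaction functions simultaneously: (1 − (−1/3)(−1/3))x_E = 107/6 − (1/3)·(89/6), so (8/9)x_E = 116/9 and x_E = 14.5.
Then x_C = 89/6 − (1/3)·14.5 = 10.
P_E = 139 − 3·14.5 − 2·10 = 75.5.
Profit = (75.5 − 32)·14.5 = 630.75.

630.75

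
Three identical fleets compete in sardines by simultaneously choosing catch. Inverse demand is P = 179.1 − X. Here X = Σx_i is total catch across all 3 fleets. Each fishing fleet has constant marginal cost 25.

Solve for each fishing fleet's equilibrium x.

A representative fishing fleet's profit is π_i = x_i(179.1 − X) − 25x_i, with X = x_i + Σ_{j≠i} x_j.
First-order condition: 154.1 − 2x_i − Σ_{j≠i} x_j = 0.
In a symmetric equilibrium every fishing fleet chooses the same x, so Σ_{j≠i} x_j = 2x. The condition becomes 154.1 − 4x = 0, giving x = 154.1/4 = 38.525.

38.525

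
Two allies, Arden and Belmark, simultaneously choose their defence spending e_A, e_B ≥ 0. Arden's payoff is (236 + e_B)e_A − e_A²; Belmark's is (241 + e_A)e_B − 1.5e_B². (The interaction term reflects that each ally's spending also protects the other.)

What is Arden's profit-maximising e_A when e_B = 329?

Expanding Arden's payoff: 236e_A + e_Be_A − e_A².
∂π/∂e_A = 236 + e_B − 2e_A = 0, so e_A = 118 + 0.5e_B.
At e_B = 329: e_A = 118 + 0.5·329 = 282.5.

282.5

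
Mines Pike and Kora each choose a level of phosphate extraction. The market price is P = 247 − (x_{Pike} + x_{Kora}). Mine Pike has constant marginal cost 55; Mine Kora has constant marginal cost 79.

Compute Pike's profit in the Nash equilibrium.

Mine Pike's profit: π = x_{Pike}(247 − (x_{Pike} + x_{Kora})) − 55x_{Pike}.
∂π/∂x_{Pike} = 192 − 2x_{Pike} − x_{Kora} = 0, so x_{Pike} = 96 − 0.5x_{Kora}.
By the same steps for Kora: x_{Kora} = 84 − 0.5x_{Pike}.
Substituting the second reaction function into the first: x_{Pike} = 96 − 0.5(84 − 0.5x_{Pike}), which gives 0.75x_{Pike} = 54 ⇒ x_{Pike} = 72.
Then x_{Kora} = 84 − 0.5·72 = 48.
Price P = 247 − 120 = 127.
Pike's profit: (127 − 55)·72 = 5184.

5184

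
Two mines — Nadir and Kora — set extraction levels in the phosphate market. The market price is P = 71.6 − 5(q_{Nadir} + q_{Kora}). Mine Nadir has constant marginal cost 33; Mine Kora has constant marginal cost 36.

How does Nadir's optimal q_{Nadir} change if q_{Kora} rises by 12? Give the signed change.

-6

Mine Nadir's profit: π = q_{Nadir}(71.6 − 5(q_{Nadir} + q_{Kora})) − 33q_{Nadir}.
∂π/∂q_{Nadir} = 38.6 − 10q_{Nadir} − 5q_{Kora} = 0, so q_{Nadir} = 3.86 − 0.5q_{Kora}.
The reaction-function slope is −0.5, so a 12-unit rise in q_{Kora} moves q_{Nadir} by −0.5 × 12 = −6. Nadir's best response falls — the actions are strategic substitutes.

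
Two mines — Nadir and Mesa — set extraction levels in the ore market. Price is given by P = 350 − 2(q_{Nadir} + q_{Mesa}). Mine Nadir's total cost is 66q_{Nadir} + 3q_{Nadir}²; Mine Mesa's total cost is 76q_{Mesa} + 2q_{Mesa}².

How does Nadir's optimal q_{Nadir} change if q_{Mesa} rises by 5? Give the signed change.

Mine Nadir's profit: π = q_{Nadir}(350 − 2(q_{Nadir} + q_{Mesa})) − 66q_{Nadir} − 3q_{Nadir}².
∂π/∂q_{Nadir} = 284 − 10q_{Nadir} − 2q_{Mesa} = 0, so q_{Nadir} = 28.4 − 0.2q_{Mesa}.
The reaction-function slope is −0.2, so a 5-unit rise in q_{Mesa} moves q_{Nadir} by −0.2 × 5 = −1. Nadir's best response falls — the actions are strategic substitutes.

-1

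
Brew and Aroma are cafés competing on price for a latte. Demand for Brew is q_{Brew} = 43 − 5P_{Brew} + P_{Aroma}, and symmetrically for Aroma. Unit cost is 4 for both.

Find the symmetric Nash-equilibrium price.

7

Brew's profit: π = (P_{Brew} − 4)(43 − 5P_{Brew} + P_{Aroma}).
∂π/∂P_{Brew} = 63 − 10P_{Brew} + P_{Aroma} = 0 ⇒ P_{Brew} = 6.3 + 0.1P_{Aroma}.
The game is symmetric, so in equilibrium P_{Aroma} = P_{Brew}: the reaction function gives 0.9P_{Brew} = 6.3, hence P_{Brew} = 7.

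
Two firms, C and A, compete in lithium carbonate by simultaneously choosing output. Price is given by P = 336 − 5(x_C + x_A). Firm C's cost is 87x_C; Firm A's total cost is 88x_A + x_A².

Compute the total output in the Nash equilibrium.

31.4

Firm C's profit: π = x_C(336 − 5(x_C + x_A)) − 87x_C.
∂π/∂x_C = 249 − 10x_C − 5x_A = 0, so x_C = 24.9 − 0.5x_A.
For A: ∂π/∂x_A = 248 − 12x_A − 5x_C = 0 ⇒ x_A = 62/3 − (5/12)x_C.
Plugging x_A into C's best response: x_C = 24.9 − 0.5(62/3 − (5/12)x_C) ⇒ (19/24)x_C = 437/30, so x_C = 18.4.
Then x_A = 62/3 − (5/12)·18.4 = 13.
Total output: 18.4 + 13 = 31.4.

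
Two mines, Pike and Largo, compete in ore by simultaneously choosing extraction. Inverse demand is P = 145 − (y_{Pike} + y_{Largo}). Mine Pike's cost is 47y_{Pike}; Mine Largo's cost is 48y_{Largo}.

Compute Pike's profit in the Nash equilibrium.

Mine Pike's profit: π = y_{Pike}(145 − (y_{Pike} + y_{Largo})) − 47y_{Pike}.
∂π/∂y_{Pike} = 98 − 2y_{Pike} − y_{Largo} = 0, so y_{Pike} = 49 − 0.5y_{Largo}.
By the same steps for Largo: y_{Largo} = 48.5 − 0.5y_{Pike}.
Substituting the second reaction function into the first: y_{Pike} = 49 − 0.5(48.5 − 0.5y_{Pike}), which gives 0.75y_{Pike} = 24.75 ⇒ y_{Pike} = 33.
Then y_{Largo} = 48.5 − 0.5·33 = 32.
Price P = 145 − 65 = 80.
Pike's profit: (80 − 47)·33 = 1089.

1089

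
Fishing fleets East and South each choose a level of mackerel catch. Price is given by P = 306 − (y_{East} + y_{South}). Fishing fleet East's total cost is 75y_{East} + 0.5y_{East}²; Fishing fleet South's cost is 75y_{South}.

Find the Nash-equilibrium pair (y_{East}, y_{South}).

46.2, 92.4

Fishing fleet East's profit: π = y_{East}(306 − (y_{East} + y_{South})) − 75y_{East} − 0.5y_{East}².
∂π/∂y_{East} = 231 − 3y_{East} − y_{South} = 0, so y_{East} = 77 − (1/3)y_{South}.
For South: ∂π/∂y_{South} = 231 − 2y_{South} − y_{East} = 0 ⇒ y_{South} = 115.5 − 0.5y_{East}.
Plugging y_{South} into East's best response: y_{East} = 77 − (1/3)(115.5 − 0.5y_{East}) ⇒ (5/6)y_{East} = 38.5, so y_{East} = 46.2.
Then y_{South} = 115.5 − 0.5·46.2 = 92.4.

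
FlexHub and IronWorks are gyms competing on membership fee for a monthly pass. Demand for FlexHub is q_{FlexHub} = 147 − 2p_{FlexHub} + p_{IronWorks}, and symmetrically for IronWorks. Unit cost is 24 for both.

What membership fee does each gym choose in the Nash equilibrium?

FlexHub's profit: π = (p_{FlexHub} − 24)(147 − 2p_{FlexHub} + p_{IronWorks}).
∂π/∂p_{FlexHub} = 195 − 4p_{FlexHub} + p_{IronWorks} = 0 ⇒ p_{FlexHub} = 48.75 + 0.25p_{IronWorks}.
Setting p_{FlexHub} = p_{IronWorks} in the reaction function: p_{FlexHub} = 48.75 + 0.25p_{FlexHub}, so p_{FlexHub} = 48.75 / 0.75 = 65.

65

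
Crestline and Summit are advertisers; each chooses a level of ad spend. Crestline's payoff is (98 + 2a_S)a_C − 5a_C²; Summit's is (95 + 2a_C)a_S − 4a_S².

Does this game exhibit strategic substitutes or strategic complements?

strategic complements

Expanding Crestline's payoff: 98a_C + 2a_Sa_C − 5a_C².
∂π/∂a_C = 98 + 2a_S − 10a_C = 0, so a_C = 9.8 + 0.2a_S.
The best-response slope da_C/da_S = 0.2 > 0: the reaction function is upward-sloping, so the choices are strategic complements.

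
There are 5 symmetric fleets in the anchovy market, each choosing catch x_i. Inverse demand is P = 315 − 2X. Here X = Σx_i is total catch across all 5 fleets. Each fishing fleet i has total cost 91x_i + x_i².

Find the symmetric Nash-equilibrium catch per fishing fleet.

16

A representative fishing fleet's profit is π_i = x_i(315 − 2X) − 91x_i − x_i², with X = x_i + Σ_{j≠i} x_j.
First-order condition: 224 − 6x_i − 2Σ_{j≠i} x_j = 0.
With identical fishing fleets, set every x_j = x: then 224 − 6x − 8x = 0, i.e. x = 224/14 = 16.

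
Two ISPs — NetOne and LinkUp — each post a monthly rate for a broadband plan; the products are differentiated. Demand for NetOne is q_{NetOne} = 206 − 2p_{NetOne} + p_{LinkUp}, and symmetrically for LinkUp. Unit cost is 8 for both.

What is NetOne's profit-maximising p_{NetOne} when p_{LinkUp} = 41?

65.75

NetOne's profit: π = (p_{NetOne} − 8)(206 − 2p_{NetOne} + p_{LinkUp}).
∂π/∂p_{NetOne} = 222 − 4p_{NetOne} + p_{LinkUp} = 0 ⇒ p_{NetOne} = 55.5 + 0.25p_{LinkUp}.
At p_{LinkUp} = 41: p_{NetOne} = 55.5 + 0.25·41 = 65.75.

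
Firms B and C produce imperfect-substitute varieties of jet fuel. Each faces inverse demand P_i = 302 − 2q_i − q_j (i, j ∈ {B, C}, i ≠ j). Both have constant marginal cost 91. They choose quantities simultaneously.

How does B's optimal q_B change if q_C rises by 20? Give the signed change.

Firm B's profit: π = q_B(302 − 2q_B − q_C) − 91q_B.
∂π/∂q_B = 211 − 4q_B − q_C = 0 ⇒ q_B = 52.75 − 0.25q_C.
The reaction-function slope is −0.25, so a 20-unit rise in q_C moves q_B by −0.25 × 20 = −5. B's best response falls — the actions are strategic substitutes.

-5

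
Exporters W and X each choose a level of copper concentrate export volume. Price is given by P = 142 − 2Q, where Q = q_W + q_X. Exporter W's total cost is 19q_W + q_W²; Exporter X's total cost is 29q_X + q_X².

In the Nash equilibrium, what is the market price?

83

Exporter W's profit: π = q_W(142 − 2(q_W + q_X)) − 19q_W − q_W².
∂π/∂q_W = 123 − 6q_W − 2q_X = 0, so q_W = 20.5 − (1/3)q_X.
By the same steps for X: q_X = 113/6 − (1/3)q_W.
Substituting the second reaction function into the first: q_W = 20.5 − (1/3)(113/6 − (1/3)q_W), which gives (8/9)q_W = 128/9 ⇒ q_W = 16.
Then q_X = 113/6 − (1/3)·16 = 13.5.
Equilibrium price: P = 142 − 2·29.5 = 83.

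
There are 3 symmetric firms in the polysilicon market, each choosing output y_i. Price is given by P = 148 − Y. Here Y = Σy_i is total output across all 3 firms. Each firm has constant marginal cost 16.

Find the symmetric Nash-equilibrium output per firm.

A representative firm's profit is π_i = y_i(148 − Y) − 16y_i, with Y = y_i + Σ_{j≠i} y_j.
First-order condition: 132 − 2y_i − Σ_{j≠i} y_j = 0.
With identical firms, set every y_j = y: then 132 − 2y − 2y = 0, i.e. y = 132/4 = 33.

33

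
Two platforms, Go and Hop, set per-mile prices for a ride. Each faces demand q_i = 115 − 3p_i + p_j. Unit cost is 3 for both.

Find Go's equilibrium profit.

Go's profit: π = (p_{Go} − 3)(115 − 3p_{Go} + p_{Hop}).
∂π/∂p_{Go} = 124 − 6p_{Go} + p_{Hop} = 0 ⇒ p_{Go} = 62/3 + (1/6)p_{Hop}.
Setting p_{Go} = p_{Hop} in the reaction function: p_{Go} = 62/3 + (1/6)p_{Go}, so p_{Go} = (62/3) / (5/6) = 24.8.
q_{Go} = 115 − 3·24.8 + 24.8 = 65.4.
Profit = (24.8 − 3)·65.4 = 1425.72.

1425.72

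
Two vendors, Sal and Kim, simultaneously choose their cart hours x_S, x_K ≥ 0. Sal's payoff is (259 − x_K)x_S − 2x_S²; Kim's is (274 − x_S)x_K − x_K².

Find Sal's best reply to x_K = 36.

55.75

Expanding Sal's payoff: 259x_S − x_Kx_S − 2x_S².
∂π/∂x_S = 259 − x_K − 4x_S = 0, so x_S = 64.75 − 0.25x_K.
At x_K = 36: x_S = 64.75 − 0.25·36 = 55.75.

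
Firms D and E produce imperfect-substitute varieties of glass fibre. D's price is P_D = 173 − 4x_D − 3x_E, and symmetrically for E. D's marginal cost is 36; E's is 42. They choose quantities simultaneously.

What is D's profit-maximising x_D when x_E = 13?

Firm D's profit: π = x_D(173 − 4x_D − 3x_E) − 36x_D.
∂π/∂x_D = 137 − 8x_D − 3x_E = 0 ⇒ x_D = 17.125 − 0.375x_E.
At x_E = 13: x_D = 17.125 − 0.375·13 = 12.25.

12.25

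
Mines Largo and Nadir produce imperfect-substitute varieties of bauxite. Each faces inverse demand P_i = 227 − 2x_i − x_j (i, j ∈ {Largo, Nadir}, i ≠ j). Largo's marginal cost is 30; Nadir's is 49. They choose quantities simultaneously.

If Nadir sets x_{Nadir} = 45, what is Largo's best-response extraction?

38

Mine Largo's profit: π = x_{Largo}(227 − 2x_{Largo} − x_{Nadir}) − 30x_{Largo}.
∂π/∂x_{Largo} = 197 − 4x_{Largo} − x_{Nadir} = 0 ⇒ x_{Largo} = 49.25 − 0.25x_{Nadir}.
At x_{Nadir} = 45: x_{Largo} = 49.25 − 0.25·45 = 38.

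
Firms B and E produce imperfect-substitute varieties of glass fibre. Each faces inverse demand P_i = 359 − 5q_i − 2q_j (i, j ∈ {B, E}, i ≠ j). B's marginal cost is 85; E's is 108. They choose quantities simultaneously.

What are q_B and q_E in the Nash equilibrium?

23.3125, 20.4375

Firm B's profit: π = q_B(359 − 5q_B − 2q_E) − 85q_B.
∂π/∂q_B = 274 − 10q_B − 2q_E = 0 ⇒ q_B = 27.4 − 0.2q_E.
Similarly q_E = 25.1 − 0.2q_B.
Solving the two reaction functions simultaneously: (1 − (−0.2)(−0.2))q_B = 27.4 − 0.2·25.1, so 0.96q_B = 22.38 and q_B = 23.3125.
Then q_E = 25.1 − 0.2·23.3125 = 20.4375.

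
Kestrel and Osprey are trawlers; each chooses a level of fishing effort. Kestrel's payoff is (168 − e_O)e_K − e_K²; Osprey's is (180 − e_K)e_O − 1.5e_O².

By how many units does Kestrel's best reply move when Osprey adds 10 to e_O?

Expanding Kestrel's payoff: 168e_K − e_Oe_K − e_K².
∂π/∂e_K = 168 − e_O − 2e_K = 0, so e_K = 84 − 0.5e_O.
The reaction-function slope is −0.5, so a 10-unit rise in e_O moves e_K by −0.5 × 10 = −5. Kestrel's best response falls — the actions are strategic substitutes.

-5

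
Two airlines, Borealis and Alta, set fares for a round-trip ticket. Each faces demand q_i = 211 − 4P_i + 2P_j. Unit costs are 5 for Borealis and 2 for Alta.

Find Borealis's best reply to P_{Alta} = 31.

Borealis's profit: π = (P_{Borealis} − 5)(211 − 4P_{Borealis} + 2P_{Alta}).
∂π/∂P_{Borealis} = 231 − 8P_{Borealis} + 2P_{Alta} = 0 ⇒ P_{Borealis} = 28.875 + 0.25P_{Alta}.
At P_{Alta} = 31: P_{Borealis} = 28.875 + 0.25·31 = 36.625.

36.625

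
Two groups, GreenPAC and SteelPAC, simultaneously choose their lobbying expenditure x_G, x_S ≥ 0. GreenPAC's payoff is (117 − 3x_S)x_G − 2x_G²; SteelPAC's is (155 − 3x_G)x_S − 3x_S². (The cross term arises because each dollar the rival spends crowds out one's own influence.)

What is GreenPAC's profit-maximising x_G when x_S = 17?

16.5

Expanding GreenPAC's payoff: 117x_G − 3x_Sx_G − 2x_G².
∂π/∂x_G = 117 − 3x_S − 4x_G = 0, so x_G = 29.25 − 0.75x_S.
At x_S = 17: x_G = 29.25 − 0.75·17 = 16.5.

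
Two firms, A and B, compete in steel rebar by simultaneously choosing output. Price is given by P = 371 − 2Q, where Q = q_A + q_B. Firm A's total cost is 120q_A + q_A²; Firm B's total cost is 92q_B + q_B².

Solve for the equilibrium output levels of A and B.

29.625, 36.625

Firm A's profit: π = q_A(371 − 2(q_A + q_B)) − 120q_A − q_A².
∂π/∂q_A = 251 − 6q_A − 2q_B = 0, so q_A = 251/6 − (1/3)q_B.
By the same steps for B: q_B = 46.5 − (1/3)q_A.
Solving the two reaction functions simultaneously: (1 − (−1/3)(−1/3))q_A = 251/6 − (1/3)·46.5, so (8/9)q_A = 79/3 and q_A = 29.625.
Then q_B = 46.5 − (1/3)·29.625 = 36.625.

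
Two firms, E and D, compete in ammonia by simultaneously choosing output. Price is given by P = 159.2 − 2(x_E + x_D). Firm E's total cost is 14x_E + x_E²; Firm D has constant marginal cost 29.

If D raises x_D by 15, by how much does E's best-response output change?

-5

Firm E's profit: π = x_E(159.2 − 2(x_E + x_D)) − 14x_E − x_E².
∂π/∂x_E = 145.2 − 6x_E − 2x_D = 0, so x_E = 24.2 − (1/3)x_D.
The reaction-function slope is −1/3, so a 15-unit rise in x_D moves x_E by −1/3 × 15 = −5. E's best response falls — the actions are strategic substitutes.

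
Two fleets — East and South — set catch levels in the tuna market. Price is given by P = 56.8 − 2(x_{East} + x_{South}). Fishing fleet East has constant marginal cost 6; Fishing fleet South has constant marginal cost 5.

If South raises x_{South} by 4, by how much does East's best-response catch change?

-2

Fishing fleet East's profit: π = x_{East}(56.8 − 2(x_{East} + x_{South})) − 6x_{East}.
∂π/∂x_{East} = 50.8 − 4x_{East} − 2x_{South} = 0, so x_{East} = 12.7 − 0.5x_{South}.
The reaction-function slope is −0.5, so a 4-unit rise in x_{South} moves x_{East} by −0.5 × 4 = −2. East's best response falls — the actions are strategic substitutes.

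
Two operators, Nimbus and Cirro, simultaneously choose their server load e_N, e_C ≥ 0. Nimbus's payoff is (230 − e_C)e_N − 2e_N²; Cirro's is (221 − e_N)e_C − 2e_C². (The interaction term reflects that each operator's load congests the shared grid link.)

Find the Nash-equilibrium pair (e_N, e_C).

46.6, 43.6

Expanding Nimbus's payoff: 230e_N − e_Ce_N − 2e_N².
∂π/∂e_N = 230 − e_C − 4e_N = 0, so e_N = 57.5 − 0.25e_C.
Likewise for Cirro: e_C = 55.25 − 0.25e_N.
Plugging e_C into Nimbus's best response: e_N = 57.5 − 0.25(55.25 − 0.25e_N) ⇒ 0.9375e_N = 43.6875, so e_N = 46.6.
Then e_C = 55.25 − 0.25·46.6 = 43.6.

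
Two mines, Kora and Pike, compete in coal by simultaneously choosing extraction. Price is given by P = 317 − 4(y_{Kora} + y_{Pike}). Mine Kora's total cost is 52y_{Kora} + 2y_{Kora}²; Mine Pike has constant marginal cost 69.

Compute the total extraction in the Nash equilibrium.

Mine Kora's profit: π = y_{Kora}(317 − 4(y_{Kora} + y_{Pike})) − 52y_{Kora} − 2y_{Kora}².
∂π/∂y_{Kora} = 265 − 12y_{Kora} − 4y_{Pike} = 0, so y_{Kora} = 265/12 − (1/3)y_{Pike}.
For Pike: ∂π/∂y_{Pike} = 248 − 8y_{Pike} − 4y_{Kora} = 0 ⇒ y_{Pike} = 31 − 0.5y_{Kora}.
Solving the two reaction functions simultaneously: (1 − (−1/3)(−0.5))y_{Kora} = 265/12 − (1/3)·31, so (5/6)y_{Kora} = 11.75 and y_{Kora} = 14.1.
Then y_{Pike} = 31 − 0.5·14.1 = 23.95.
Total extraction: 14.1 + 23.95 = 38.05.

38.05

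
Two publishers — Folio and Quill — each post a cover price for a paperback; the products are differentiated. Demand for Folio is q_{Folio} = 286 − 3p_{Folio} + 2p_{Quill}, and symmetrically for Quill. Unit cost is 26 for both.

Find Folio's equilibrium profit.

Folio's profit: π = (p_{Folio} − 26)(286 − 3p_{Folio} + 2p_{Quill}).
∂π/∂p_{Folio} = 364 − 6p_{Folio} + 2p_{Quill} = 0 ⇒ p_{Folio} = 182/3 + (1/3)p_{Quill}.
The game is symmetric, so in equilibrium p_{Quill} = p_{Folio}: the reaction function gives (2/3)p_{Folio} = 182/3, hence p_{Folio} = 91.
q_{Folio} = 286 − 3·91 + 2·91 = 195.
Profit = (91 − 26)·195 = 12675.

12675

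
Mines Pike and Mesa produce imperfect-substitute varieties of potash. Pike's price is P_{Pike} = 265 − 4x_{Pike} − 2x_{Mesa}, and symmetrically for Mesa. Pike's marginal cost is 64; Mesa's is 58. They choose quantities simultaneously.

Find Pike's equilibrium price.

143.6

Mine Pike's profit: π = x_{Pike}(265 − 4x_{Pike} − 2x_{Mesa}) − 64x_{Pike}.
∂π/∂x_{Pike} = 201 − 8x_{Pike} − 2x_{Mesa} = 0 ⇒ x_{Pike} = 25.125 − 0.25x_{Mesa}.
Similarly x_{Mesa} = 25.875 − 0.25x_{Pike}.
Substituting the second reaction function into the first: x_{Pike} = 25.125 − 0.25(25.875 − 0.25x_{Pike}), which gives 0.9375x_{Pike} = 597/32 ⇒ x_{Pike} = 19.9.
Then x_{Mesa} = 25.875 − 0.25·19.9 = 20.9.
P_{Pike} = 265 − 4·19.9 − 2·20.9 = 143.6.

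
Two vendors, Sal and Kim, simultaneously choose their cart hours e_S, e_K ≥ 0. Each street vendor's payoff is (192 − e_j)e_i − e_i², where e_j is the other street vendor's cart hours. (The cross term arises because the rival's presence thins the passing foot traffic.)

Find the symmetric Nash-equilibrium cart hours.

Sal's payoff is (192 − e_K)e_S − e_S².
∂π/∂e_S = 192 − e_K − 2e_S = 0, so e_S = 96 − 0.5e_K.
By symmetry e_K = e_S; substituting into the reaction function, 1.5e_S = 96 and e_S = 64.

64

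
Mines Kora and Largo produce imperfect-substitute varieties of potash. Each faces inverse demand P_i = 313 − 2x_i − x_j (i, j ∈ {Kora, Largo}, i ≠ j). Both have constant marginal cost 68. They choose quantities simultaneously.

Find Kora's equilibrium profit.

Mine Kora's profit: π = x_{Kora}(313 − 2x_{Kora} − x_{Largo}) − 68x_{Kora}.
∂π/∂x_{Kora} = 245 − 4x_{Kora} − x_{Largo} = 0 ⇒ x_{Kora} = 61.25 − 0.25x_{Largo}.
Setting x_{Kora} = x_{Largo} in the reaction function: x_{Kora} = 61.25 − 0.25x_{Kora}, so x_{Kora} = 61.25 / 1.25 = 49.
P_{Kora} = 313 − 2·49 − 49 = 166.
Profit = (166 − 68)·49 = 4802.

4802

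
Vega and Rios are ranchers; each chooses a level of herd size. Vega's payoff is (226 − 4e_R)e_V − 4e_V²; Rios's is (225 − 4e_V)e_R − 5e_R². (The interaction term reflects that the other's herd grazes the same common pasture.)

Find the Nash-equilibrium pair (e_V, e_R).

21.25, 14

Expanding Vega's payoff: 226e_V − 4e_Re_V − 4e_V².
∂π/∂e_V = 226 − 4e_R − 8e_V = 0, so e_V = 28.25 − 0.5e_R.
Likewise for Rios: e_R = 22.5 − 0.4e_V.
Solving the two reaction functions simultaneously: (1 − (−0.5)(−0.4))e_V = 28.25 − 0.5·22.5, so 0.8e_V = 17 and e_V = 21.25.
Then e_R = 22.5 − 0.4·21.25 = 14.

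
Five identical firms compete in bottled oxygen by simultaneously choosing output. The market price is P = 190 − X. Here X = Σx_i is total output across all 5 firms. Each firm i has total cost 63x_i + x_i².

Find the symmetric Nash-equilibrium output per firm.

A representative firm's profit is π_i = x_i(190 − X) − 63x_i − x_i², with X = x_i + Σ_{j≠i} x_j.
First-order condition: 127 − 4x_i − Σ_{j≠i} x_j = 0.
With identical firms, set every x_j = x: then 127 − 4x − 4x = 0, i.e. x = 127/8 = 15.875.

15.875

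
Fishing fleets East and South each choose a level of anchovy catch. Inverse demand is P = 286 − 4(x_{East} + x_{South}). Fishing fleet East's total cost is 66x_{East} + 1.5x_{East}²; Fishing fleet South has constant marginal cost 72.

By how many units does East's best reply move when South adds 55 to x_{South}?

-20

Fishing fleet East's profit: π = x_{East}(286 − 4(x_{East} + x_{South})) − 66x_{East} − 1.5x_{East}².
∂π/∂x_{East} = 220 − 11x_{East} − 4x_{South} = 0, so x_{East} = 20 − (4/11)x_{South}.
The reaction-function slope is −4/11, so a 55-unit rise in x_{South} moves x_{East} by −4/11 × 55 = −20. East's best response falls — the actions are strategic substitutes.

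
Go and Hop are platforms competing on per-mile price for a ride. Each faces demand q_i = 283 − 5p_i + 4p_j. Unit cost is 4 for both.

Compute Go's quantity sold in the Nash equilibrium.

232.5

Go's profit: π = (p_{Go} − 4)(283 − 5p_{Go} + 4p_{Hop}).
∂π/∂p_{Go} = 303 − 10p_{Go} + 4p_{Hop} = 0 ⇒ p_{Go} = 30.3 + 0.4p_{Hop}.
By symmetry p_{Hop} = p_{Go}; substituting into the reaction function, 0.6p_{Go} = 30.3 and p_{Go} = 50.5.
q_{Go} = 283 − 5·50.5 + 4·50.5 = 232.5.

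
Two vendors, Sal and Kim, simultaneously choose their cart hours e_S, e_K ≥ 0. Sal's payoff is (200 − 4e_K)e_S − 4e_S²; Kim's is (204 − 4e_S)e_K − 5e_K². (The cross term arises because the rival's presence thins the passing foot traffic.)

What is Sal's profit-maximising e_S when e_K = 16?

Expanding Sal's payoff: 200e_S − 4e_Ke_S − 4e_S².
∂π/∂e_S = 200 − 4e_K − 8e_S = 0, so e_S = 25 − 0.5e_K.
At e_K = 16: e_S = 25 − 0.5·16 = 17.

17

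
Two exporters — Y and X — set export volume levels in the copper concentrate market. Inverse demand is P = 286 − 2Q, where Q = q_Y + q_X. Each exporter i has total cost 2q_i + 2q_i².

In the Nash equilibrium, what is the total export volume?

56.8

Exporter Y's profit: π = q_Y(286 − 2(q_Y + q_X)) − 2q_Y − 2q_Y².
∂π/∂q_Y = 284 − 8q_Y − 2q_X = 0, so q_Y = 35.5 − 0.25q_X.
The game is symmetric, so in equilibrium q_X = q_Y: the reaction function gives 1.25q_Y = 35.5, hence q_Y = 28.4.
Total export volume: 28.4 + 28.4 = 56.8.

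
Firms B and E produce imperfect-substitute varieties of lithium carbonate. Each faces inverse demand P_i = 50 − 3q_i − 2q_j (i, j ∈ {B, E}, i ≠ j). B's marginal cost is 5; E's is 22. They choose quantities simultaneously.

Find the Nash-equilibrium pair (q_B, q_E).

6.6875, 2.4375

Firm B's profit: π = q_B(50 − 3q_B − 2q_E) − 5q_B.
∂π/∂q_B = 45 − 6q_B − 2q_E = 0 ⇒ q_B = 7.5 − (1/3)q_E.
Similarly q_E = 14/3 − (1/3)q_B.
Substituting the second reaction function into the first: q_B = 7.5 − (1/3)(14/3 − (1/3)q_B), which gives (8/9)q_B = 107/18 ⇒ q_B = 6.6875.
Then q_E = 14/3 − (1/3)·6.6875 = 2.4375.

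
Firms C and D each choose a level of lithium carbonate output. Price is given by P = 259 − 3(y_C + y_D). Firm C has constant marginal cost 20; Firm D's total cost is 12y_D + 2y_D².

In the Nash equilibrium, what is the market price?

Firm C's profit: π = y_C(259 − 3(y_C + y_D)) − 20y_C.
∂π/∂y_C = 239 − 6y_C − 3y_D = 0, so y_C = 239/6 − 0.5y_D.
For D: ∂π/∂y_D = 247 − 10y_D − 3y_C = 0 ⇒ y_D = 24.7 − 0.3y_C.
Solving the two reaction functions simultaneously: (1 − (−0.5)(−0.3))y_C = 239/6 − 0.5·24.7, so 0.85y_C = 1649/60 and y_C = 97/3.
Then y_D = 24.7 − 0.3·(97/3) = 15.
Equilibrium price: P = 259 − 3·(142/3) = 117.

117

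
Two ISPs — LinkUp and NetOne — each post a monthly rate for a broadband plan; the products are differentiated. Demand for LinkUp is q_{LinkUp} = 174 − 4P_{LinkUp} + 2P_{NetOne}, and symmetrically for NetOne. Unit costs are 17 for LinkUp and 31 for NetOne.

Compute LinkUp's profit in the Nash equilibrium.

LinkUp's profit: π = (P_{LinkUp} − 17)(174 − 4P_{LinkUp} + 2P_{NetOne}).
∂π/∂P_{LinkUp} = 242 − 8P_{LinkUp} + 2P_{NetOne} = 0 ⇒ P_{LinkUp} = 30.25 + 0.25P_{NetOne}.
Similarly P_{NetOne} = 37.25 + 0.25P_{LinkUp}.
Plugging P_{NetOne} into LinkUp's best response: P_{LinkUp} = 30.25 + 0.25(37.25 + 0.25P_{LinkUp}) ⇒ 0.9375P_{LinkUp} = 39.5625, so P_{LinkUp} = 42.2.
Then P_{NetOne} = 37.25 + 0.25·42.2 = 47.8.
q_{LinkUp} = 174 − 4·42.2 + 2·47.8 = 100.8.
Profit = (42.2 − 17)·100.8 = 2540.16.

2540.16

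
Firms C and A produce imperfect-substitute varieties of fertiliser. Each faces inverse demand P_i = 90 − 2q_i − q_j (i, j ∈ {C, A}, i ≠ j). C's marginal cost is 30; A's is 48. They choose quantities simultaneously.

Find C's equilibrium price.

Firm C's profit: π = q_C(90 − 2q_C − q_A) − 30q_C.
∂π/∂q_C = 60 − 4q_C − q_A = 0 ⇒ q_C = 15 − 0.25q_A.
Similarly q_A = 10.5 − 0.25q_C.
Plugging q_A into C's best response: q_C = 15 − 0.25(10.5 − 0.25q_C) ⇒ 0.9375q_C = 12.375, so q_C = 13.2.
Then q_A = 10.5 − 0.25·13.2 = 7.2.
P_C = 90 − 2·13.2 − 7.2 = 56.4.

56.4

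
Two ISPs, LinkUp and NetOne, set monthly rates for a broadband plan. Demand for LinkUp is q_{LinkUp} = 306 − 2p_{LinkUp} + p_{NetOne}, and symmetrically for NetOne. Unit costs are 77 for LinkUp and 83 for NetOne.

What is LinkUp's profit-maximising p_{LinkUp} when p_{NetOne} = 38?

124.5

LinkUp's profit: π = (p_{LinkUp} − 77)(306 − 2p_{LinkUp} + p_{NetOne}).
∂π/∂p_{LinkUp} = 460 − 4p_{LinkUp} + p_{NetOne} = 0 ⇒ p_{LinkUp} = 115 + 0.25p_{NetOne}.
At p_{NetOne} = 38: p_{LinkUp} = 115 + 0.25·38 = 124.5.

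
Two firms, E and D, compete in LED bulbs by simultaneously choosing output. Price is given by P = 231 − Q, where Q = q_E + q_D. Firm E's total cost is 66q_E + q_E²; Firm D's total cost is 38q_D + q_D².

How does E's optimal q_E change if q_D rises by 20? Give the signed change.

Firm E's profit: π = q_E(231 − (q_E + q_D)) − 66q_E − q_E².
∂π/∂q_E = 165 − 4q_E − q_D = 0, so q_E = 41.25 − 0.25q_D.
The reaction-function slope is −0.25, so a 20-unit rise in q_D moves q_E by −0.25 × 20 = −5. E's best response falls — the actions are strategic substitutes.

-5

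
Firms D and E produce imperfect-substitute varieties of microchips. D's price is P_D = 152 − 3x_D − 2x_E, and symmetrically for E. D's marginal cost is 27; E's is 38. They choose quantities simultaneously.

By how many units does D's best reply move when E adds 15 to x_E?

-5

Firm D's profit: π = x_D(152 − 3x_D − 2x_E) − 27x_D.
∂π/∂x_D = 125 − 6x_D − 2x_E = 0 ⇒ x_D = 125/6 − (1/3)x_E.
The reaction-function slope is −1/3, so a 15-unit rise in x_E moves x_D by −1/3 × 15 = −5. D's best response falls — the actions are strategic substitutes.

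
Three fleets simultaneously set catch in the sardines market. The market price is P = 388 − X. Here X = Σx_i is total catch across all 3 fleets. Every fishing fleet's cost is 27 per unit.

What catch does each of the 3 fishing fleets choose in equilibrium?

90.25

A representative fishing fleet's profit is π_i = x_i(388 − X) − 27x_i, with X = x_i + Σ_{j≠i} x_j.
First-order condition: 361 − 2x_i − Σ_{j≠i} x_j = 0.
Imposing symmetry (x_j = x for all j) turns Σ_{j≠i} x_j into 2x, so 361 = 4x and x = 90.25.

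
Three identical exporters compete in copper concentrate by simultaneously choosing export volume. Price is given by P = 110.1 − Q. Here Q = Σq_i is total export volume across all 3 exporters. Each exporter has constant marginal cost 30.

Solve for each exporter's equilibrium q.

A representative exporter's profit is π_i = q_i(110.1 − Q) − 30q_i, with Q = q_i + Σ_{j≠i} q_j.
First-order condition: 80.1 − 2q_i − Σ_{j≠i} q_j = 0.
Imposing symmetry (q_j = q for all j) turns Σ_{j≠i} q_j into 2q, so 80.1 = 4q and q = 20.025.

20.025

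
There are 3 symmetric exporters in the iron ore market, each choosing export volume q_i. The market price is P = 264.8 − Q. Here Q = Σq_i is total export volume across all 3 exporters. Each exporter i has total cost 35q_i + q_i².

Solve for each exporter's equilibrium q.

A representative exporter's profit is π_i = q_i(264.8 − Q) − 35q_i − q_i², with Q = q_i + Σ_{j≠i} q_j.
First-order condition: 229.8 − 4q_i − Σ_{j≠i} q_j = 0.
Imposing symmetry (q_j = q for all j) turns Σ_{j≠i} q_j into 2q, so 229.8 = 6q and q = 38.3.

38.3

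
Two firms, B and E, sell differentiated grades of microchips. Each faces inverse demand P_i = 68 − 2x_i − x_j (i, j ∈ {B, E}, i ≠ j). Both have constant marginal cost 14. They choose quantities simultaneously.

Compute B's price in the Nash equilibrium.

35.6

Firm B's profit: π = x_B(68 − 2x_B − x_E) − 14x_B.
∂π/∂x_B = 54 − 4x_B − x_E = 0 ⇒ x_B = 13.5 − 0.25x_E.
Setting x_B = x_E in the reaction function: x_B = 13.5 − 0.25x_B, so x_B = 13.5 / 1.25 = 10.8.
P_B = 68 − 2·10.8 − 10.8 = 35.6.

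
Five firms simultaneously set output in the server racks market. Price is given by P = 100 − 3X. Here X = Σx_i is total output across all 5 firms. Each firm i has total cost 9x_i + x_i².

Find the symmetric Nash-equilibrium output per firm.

A representative firm's profit is π_i = x_i(100 − 3X) − 9x_i − x_i², with X = x_i + Σ_{j≠i} x_j.
First-order condition: 91 − 8x_i − 3Σ_{j≠i} x_j = 0.
With identical firms, set every x_j = x: then 91 − 8x − 12x = 0, i.e. x = 91/20 = 4.55.

4.55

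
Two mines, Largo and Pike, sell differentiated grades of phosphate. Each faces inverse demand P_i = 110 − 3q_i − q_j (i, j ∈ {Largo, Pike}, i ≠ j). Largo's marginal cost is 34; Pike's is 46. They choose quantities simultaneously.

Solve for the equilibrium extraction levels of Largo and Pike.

Mine Largo's profit: π = q_{Largo}(110 − 3q_{Largo} − q_{Pike}) − 34q_{Largo}.
∂π/∂q_{Largo} = 76 − 6q_{Largo} − q_{Pike} = 0 ⇒ q_{Largo} = 38/3 − (1/6)q_{Pike}.
Similarly q_{Pike} = 32/3 − (1/6)q_{Largo}.
Substituting the second reaction function into the first: q_{Largo} = 38/3 − (1/6)(32/3 − (1/6)q_{Largo}), which gives (35/36)q_{Largo} = 98/9 ⇒ q_{Largo} = 11.2.
Then q_{Pike} = 32/3 − (1/6)·11.2 = 8.8.

11.2, 8.8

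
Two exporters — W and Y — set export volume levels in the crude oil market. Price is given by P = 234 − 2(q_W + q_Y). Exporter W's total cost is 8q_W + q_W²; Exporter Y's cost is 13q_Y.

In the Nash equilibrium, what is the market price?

Exporter W's profit: π = q_W(234 − 2(q_W + q_Y)) − 8q_W − q_W².
∂π/∂q_W = 226 − 6q_W − 2q_Y = 0, so q_W = 113/3 − (1/3)q_Y.
For Y: ∂π/∂q_Y = 221 − 4q_Y − 2q_W = 0 ⇒ q_Y = 55.25 − 0.5q_W.
Plugging q_Y into W's best response: q_W = 113/3 − (1/3)(55.25 − 0.5q_W) ⇒ (5/6)q_W = 19.25, so q_W = 23.1.
Then q_Y = 55.25 − 0.5·23.1 = 43.7.
Equilibrium price: P = 234 − 2·66.8 = 100.4.

100.4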